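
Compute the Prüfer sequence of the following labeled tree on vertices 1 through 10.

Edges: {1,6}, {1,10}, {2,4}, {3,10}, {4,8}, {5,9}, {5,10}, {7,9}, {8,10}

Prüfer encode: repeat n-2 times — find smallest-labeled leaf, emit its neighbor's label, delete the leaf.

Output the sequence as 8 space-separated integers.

Step 1: leaves = {2,3,6,7}. Remove smallest leaf 2, emit neighbor 4.
Step 2: leaves = {3,4,6,7}. Remove smallest leaf 3, emit neighbor 10.
Step 3: leaves = {4,6,7}. Remove smallest leaf 4, emit neighbor 8.
Step 4: leaves = {6,7,8}. Remove smallest leaf 6, emit neighbor 1.
Step 5: leaves = {1,7,8}. Remove smallest leaf 1, emit neighbor 10.
Step 6: leaves = {7,8}. Remove smallest leaf 7, emit neighbor 9.
Step 7: leaves = {8,9}. Remove smallest leaf 8, emit neighbor 10.
Step 8: leaves = {9,10}. Remove smallest leaf 9, emit neighbor 5.
Done: 2 vertices remain (5, 10). Sequence = [4 10 8 1 10 9 10 5]

Answer: 4 10 8 1 10 9 10 5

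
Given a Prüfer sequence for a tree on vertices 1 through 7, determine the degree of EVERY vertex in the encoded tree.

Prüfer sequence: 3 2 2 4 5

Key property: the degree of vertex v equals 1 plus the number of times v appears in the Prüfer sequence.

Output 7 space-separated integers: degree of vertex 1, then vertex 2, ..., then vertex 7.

Answer: 1 3 2 2 2 1 1

Derivation:
p_1 = 3: count[3] becomes 1
p_2 = 2: count[2] becomes 1
p_3 = 2: count[2] becomes 2
p_4 = 4: count[4] becomes 1
p_5 = 5: count[5] becomes 1
Degrees (1 + count): deg[1]=1+0=1, deg[2]=1+2=3, deg[3]=1+1=2, deg[4]=1+1=2, deg[5]=1+1=2, deg[6]=1+0=1, deg[7]=1+0=1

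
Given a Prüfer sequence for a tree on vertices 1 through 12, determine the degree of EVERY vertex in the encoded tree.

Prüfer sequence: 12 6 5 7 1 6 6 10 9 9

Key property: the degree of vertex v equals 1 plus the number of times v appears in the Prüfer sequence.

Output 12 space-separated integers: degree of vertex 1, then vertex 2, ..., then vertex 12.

Answer: 2 1 1 1 2 4 2 1 3 2 1 2

Derivation:
p_1 = 12: count[12] becomes 1
p_2 = 6: count[6] becomes 1
p_3 = 5: count[5] becomes 1
p_4 = 7: count[7] becomes 1
p_5 = 1: count[1] becomes 1
p_6 = 6: count[6] becomes 2
p_7 = 6: count[6] becomes 3
p_8 = 10: count[10] becomes 1
p_9 = 9: count[9] becomes 1
p_10 = 9: count[9] becomes 2
Degrees (1 + count): deg[1]=1+1=2, deg[2]=1+0=1, deg[3]=1+0=1, deg[4]=1+0=1, deg[5]=1+1=2, deg[6]=1+3=4, deg[7]=1+1=2, deg[8]=1+0=1, deg[9]=1+2=3, deg[10]=1+1=2, deg[11]=1+0=1, deg[12]=1+1=2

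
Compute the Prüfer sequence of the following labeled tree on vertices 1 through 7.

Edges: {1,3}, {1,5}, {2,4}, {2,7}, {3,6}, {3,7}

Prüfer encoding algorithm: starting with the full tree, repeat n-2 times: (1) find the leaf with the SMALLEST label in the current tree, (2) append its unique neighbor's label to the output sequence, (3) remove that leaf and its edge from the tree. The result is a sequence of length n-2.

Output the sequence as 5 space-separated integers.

Answer: 2 7 1 3 3

Derivation:
Step 1: leaves = {4,5,6}. Remove smallest leaf 4, emit neighbor 2.
Step 2: leaves = {2,5,6}. Remove smallest leaf 2, emit neighbor 7.
Step 3: leaves = {5,6,7}. Remove smallest leaf 5, emit neighbor 1.
Step 4: leaves = {1,6,7}. Remove smallest leaf 1, emit neighbor 3.
Step 5: leaves = {6,7}. Remove smallest leaf 6, emit neighbor 3.
Done: 2 vertices remain (3, 7). Sequence = [2 7 1 3 3]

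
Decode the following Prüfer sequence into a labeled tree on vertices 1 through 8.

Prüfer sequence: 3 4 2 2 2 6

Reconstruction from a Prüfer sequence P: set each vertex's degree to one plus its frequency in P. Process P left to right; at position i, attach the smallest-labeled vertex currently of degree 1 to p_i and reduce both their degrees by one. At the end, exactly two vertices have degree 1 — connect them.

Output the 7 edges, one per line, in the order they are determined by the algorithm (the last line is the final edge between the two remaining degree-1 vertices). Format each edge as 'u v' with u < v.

Answer: 1 3
3 4
2 4
2 5
2 7
2 6
6 8

Derivation:
Initial degrees: {1:1, 2:4, 3:2, 4:2, 5:1, 6:2, 7:1, 8:1}
Step 1: smallest deg-1 vertex = 1, p_1 = 3. Add edge {1,3}. Now deg[1]=0, deg[3]=1.
Step 2: smallest deg-1 vertex = 3, p_2 = 4. Add edge {3,4}. Now deg[3]=0, deg[4]=1.
Step 3: smallest deg-1 vertex = 4, p_3 = 2. Add edge {2,4}. Now deg[4]=0, deg[2]=3.
Step 4: smallest deg-1 vertex = 5, p_4 = 2. Add edge {2,5}. Now deg[5]=0, deg[2]=2.
Step 5: smallest deg-1 vertex = 7, p_5 = 2. Add edge {2,7}. Now deg[7]=0, deg[2]=1.
Step 6: smallest deg-1 vertex = 2, p_6 = 6. Add edge {2,6}. Now deg[2]=0, deg[6]=1.
Final: two remaining deg-1 vertices are 6, 8. Add edge {6,8}.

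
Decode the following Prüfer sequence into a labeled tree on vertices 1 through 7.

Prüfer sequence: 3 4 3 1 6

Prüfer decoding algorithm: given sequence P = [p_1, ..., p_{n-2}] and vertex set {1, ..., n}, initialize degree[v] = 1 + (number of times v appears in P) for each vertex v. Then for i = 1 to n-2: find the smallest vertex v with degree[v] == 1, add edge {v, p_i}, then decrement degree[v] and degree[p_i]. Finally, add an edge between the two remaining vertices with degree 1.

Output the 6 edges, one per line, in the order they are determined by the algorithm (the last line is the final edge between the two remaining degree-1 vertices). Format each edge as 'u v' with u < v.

Initial degrees: {1:2, 2:1, 3:3, 4:2, 5:1, 6:2, 7:1}
Step 1: smallest deg-1 vertex = 2, p_1 = 3. Add edge {2,3}. Now deg[2]=0, deg[3]=2.
Step 2: smallest deg-1 vertex = 5, p_2 = 4. Add edge {4,5}. Now deg[5]=0, deg[4]=1.
Step 3: smallest deg-1 vertex = 4, p_3 = 3. Add edge {3,4}. Now deg[4]=0, deg[3]=1.
Step 4: smallest deg-1 vertex = 3, p_4 = 1. Add edge {1,3}. Now deg[3]=0, deg[1]=1.
Step 5: smallest deg-1 vertex = 1, p_5 = 6. Add edge {1,6}. Now deg[1]=0, deg[6]=1.
Final: two remaining deg-1 vertices are 6, 7. Add edge {6,7}.

Answer: 2 3
4 5
3 4
1 3
1 6
6 7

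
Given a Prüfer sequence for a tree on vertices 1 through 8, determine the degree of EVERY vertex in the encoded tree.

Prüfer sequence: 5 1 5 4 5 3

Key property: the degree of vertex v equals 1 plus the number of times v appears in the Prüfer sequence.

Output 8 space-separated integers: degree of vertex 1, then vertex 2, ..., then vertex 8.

p_1 = 5: count[5] becomes 1
p_2 = 1: count[1] becomes 1
p_3 = 5: count[5] becomes 2
p_4 = 4: count[4] becomes 1
p_5 = 5: count[5] becomes 3
p_6 = 3: count[3] becomes 1
Degrees (1 + count): deg[1]=1+1=2, deg[2]=1+0=1, deg[3]=1+1=2, deg[4]=1+1=2, deg[5]=1+3=4, deg[6]=1+0=1, deg[7]=1+0=1, deg[8]=1+0=1

Answer: 2 1 2 2 4 1 1 1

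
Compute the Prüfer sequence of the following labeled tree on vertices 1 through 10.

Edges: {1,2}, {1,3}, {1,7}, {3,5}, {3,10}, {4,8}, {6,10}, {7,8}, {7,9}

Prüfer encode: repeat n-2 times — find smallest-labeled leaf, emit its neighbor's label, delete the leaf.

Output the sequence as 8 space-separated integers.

Step 1: leaves = {2,4,5,6,9}. Remove smallest leaf 2, emit neighbor 1.
Step 2: leaves = {4,5,6,9}. Remove smallest leaf 4, emit neighbor 8.
Step 3: leaves = {5,6,8,9}. Remove smallest leaf 5, emit neighbor 3.
Step 4: leaves = {6,8,9}. Remove smallest leaf 6, emit neighbor 10.
Step 5: leaves = {8,9,10}. Remove smallest leaf 8, emit neighbor 7.
Step 6: leaves = {9,10}. Remove smallest leaf 9, emit neighbor 7.
Step 7: leaves = {7,10}. Remove smallest leaf 7, emit neighbor 1.
Step 8: leaves = {1,10}. Remove smallest leaf 1, emit neighbor 3.
Done: 2 vertices remain (3, 10). Sequence = [1 8 3 10 7 7 1 3]

Answer: 1 8 3 10 7 7 1 3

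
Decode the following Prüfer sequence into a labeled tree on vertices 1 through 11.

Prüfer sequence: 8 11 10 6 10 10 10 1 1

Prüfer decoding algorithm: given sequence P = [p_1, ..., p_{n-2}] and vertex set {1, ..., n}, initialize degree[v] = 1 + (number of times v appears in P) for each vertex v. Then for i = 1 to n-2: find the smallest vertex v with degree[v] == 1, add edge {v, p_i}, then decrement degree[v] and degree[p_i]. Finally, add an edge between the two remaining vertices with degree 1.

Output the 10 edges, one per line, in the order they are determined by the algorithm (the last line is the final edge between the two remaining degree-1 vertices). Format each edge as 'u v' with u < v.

Initial degrees: {1:3, 2:1, 3:1, 4:1, 5:1, 6:2, 7:1, 8:2, 9:1, 10:5, 11:2}
Step 1: smallest deg-1 vertex = 2, p_1 = 8. Add edge {2,8}. Now deg[2]=0, deg[8]=1.
Step 2: smallest deg-1 vertex = 3, p_2 = 11. Add edge {3,11}. Now deg[3]=0, deg[11]=1.
Step 3: smallest deg-1 vertex = 4, p_3 = 10. Add edge {4,10}. Now deg[4]=0, deg[10]=4.
Step 4: smallest deg-1 vertex = 5, p_4 = 6. Add edge {5,6}. Now deg[5]=0, deg[6]=1.
Step 5: smallest deg-1 vertex = 6, p_5 = 10. Add edge {6,10}. Now deg[6]=0, deg[10]=3.
Step 6: smallest deg-1 vertex = 7, p_6 = 10. Add edge {7,10}. Now deg[7]=0, deg[10]=2.
Step 7: smallest deg-1 vertex = 8, p_7 = 10. Add edge {8,10}. Now deg[8]=0, deg[10]=1.
Step 8: smallest deg-1 vertex = 9, p_8 = 1. Add edge {1,9}. Now deg[9]=0, deg[1]=2.
Step 9: smallest deg-1 vertex = 10, p_9 = 1. Add edge {1,10}. Now deg[10]=0, deg[1]=1.
Final: two remaining deg-1 vertices are 1, 11. Add edge {1,11}.

Answer: 2 8
3 11
4 10
5 6
6 10
7 10
8 10
1 9
1 10
1 11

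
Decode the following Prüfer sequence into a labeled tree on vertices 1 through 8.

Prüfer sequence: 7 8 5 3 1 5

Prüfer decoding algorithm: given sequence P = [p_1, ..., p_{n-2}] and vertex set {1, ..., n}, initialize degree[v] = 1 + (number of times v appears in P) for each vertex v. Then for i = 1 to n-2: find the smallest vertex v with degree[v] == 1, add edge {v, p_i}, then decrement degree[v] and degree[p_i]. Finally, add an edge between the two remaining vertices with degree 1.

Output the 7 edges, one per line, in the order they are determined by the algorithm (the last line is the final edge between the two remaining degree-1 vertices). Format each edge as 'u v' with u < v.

Initial degrees: {1:2, 2:1, 3:2, 4:1, 5:3, 6:1, 7:2, 8:2}
Step 1: smallest deg-1 vertex = 2, p_1 = 7. Add edge {2,7}. Now deg[2]=0, deg[7]=1.
Step 2: smallest deg-1 vertex = 4, p_2 = 8. Add edge {4,8}. Now deg[4]=0, deg[8]=1.
Step 3: smallest deg-1 vertex = 6, p_3 = 5. Add edge {5,6}. Now deg[6]=0, deg[5]=2.
Step 4: smallest deg-1 vertex = 7, p_4 = 3. Add edge {3,7}. Now deg[7]=0, deg[3]=1.
Step 5: smallest deg-1 vertex = 3, p_5 = 1. Add edge {1,3}. Now deg[3]=0, deg[1]=1.
Step 6: smallest deg-1 vertex = 1, p_6 = 5. Add edge {1,5}. Now deg[1]=0, deg[5]=1.
Final: two remaining deg-1 vertices are 5, 8. Add edge {5,8}.

Answer: 2 7
4 8
5 6
3 7
1 3
1 5
5 8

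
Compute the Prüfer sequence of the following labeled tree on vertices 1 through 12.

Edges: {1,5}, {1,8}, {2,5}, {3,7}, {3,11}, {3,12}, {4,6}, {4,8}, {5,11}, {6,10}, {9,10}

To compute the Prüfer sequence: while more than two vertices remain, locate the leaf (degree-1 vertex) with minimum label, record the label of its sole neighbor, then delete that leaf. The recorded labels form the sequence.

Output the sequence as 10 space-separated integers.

Answer: 5 3 10 6 4 8 1 5 11 3

Derivation:
Step 1: leaves = {2,7,9,12}. Remove smallest leaf 2, emit neighbor 5.
Step 2: leaves = {7,9,12}. Remove smallest leaf 7, emit neighbor 3.
Step 3: leaves = {9,12}. Remove smallest leaf 9, emit neighbor 10.
Step 4: leaves = {10,12}. Remove smallest leaf 10, emit neighbor 6.
Step 5: leaves = {6,12}. Remove smallest leaf 6, emit neighbor 4.
Step 6: leaves = {4,12}. Remove smallest leaf 4, emit neighbor 8.
Step 7: leaves = {8,12}. Remove smallest leaf 8, emit neighbor 1.
Step 8: leaves = {1,12}. Remove smallest leaf 1, emit neighbor 5.
Step 9: leaves = {5,12}. Remove smallest leaf 5, emit neighbor 11.
Step 10: leaves = {11,12}. Remove smallest leaf 11, emit neighbor 3.
Done: 2 vertices remain (3, 12). Sequence = [5 3 10 6 4 8 1 5 11 3]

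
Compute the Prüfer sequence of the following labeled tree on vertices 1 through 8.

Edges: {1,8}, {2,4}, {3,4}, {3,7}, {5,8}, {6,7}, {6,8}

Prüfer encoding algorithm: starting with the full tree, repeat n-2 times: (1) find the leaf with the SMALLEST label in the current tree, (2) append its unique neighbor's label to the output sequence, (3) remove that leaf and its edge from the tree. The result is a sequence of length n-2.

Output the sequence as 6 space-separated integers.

Step 1: leaves = {1,2,5}. Remove smallest leaf 1, emit neighbor 8.
Step 2: leaves = {2,5}. Remove smallest leaf 2, emit neighbor 4.
Step 3: leaves = {4,5}. Remove smallest leaf 4, emit neighbor 3.
Step 4: leaves = {3,5}. Remove smallest leaf 3, emit neighbor 7.
Step 5: leaves = {5,7}. Remove smallest leaf 5, emit neighbor 8.
Step 6: leaves = {7,8}. Remove smallest leaf 7, emit neighbor 6.
Done: 2 vertices remain (6, 8). Sequence = [8 4 3 7 8 6]

Answer: 8 4 3 7 8 6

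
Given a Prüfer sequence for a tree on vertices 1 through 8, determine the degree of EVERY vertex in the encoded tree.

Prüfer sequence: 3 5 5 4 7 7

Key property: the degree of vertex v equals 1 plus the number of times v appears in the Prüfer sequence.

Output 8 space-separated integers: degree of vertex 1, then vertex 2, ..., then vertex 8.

p_1 = 3: count[3] becomes 1
p_2 = 5: count[5] becomes 1
p_3 = 5: count[5] becomes 2
p_4 = 4: count[4] becomes 1
p_5 = 7: count[7] becomes 1
p_6 = 7: count[7] becomes 2
Degrees (1 + count): deg[1]=1+0=1, deg[2]=1+0=1, deg[3]=1+1=2, deg[4]=1+1=2, deg[5]=1+2=3, deg[6]=1+0=1, deg[7]=1+2=3, deg[8]=1+0=1

Answer: 1 1 2 2 3 1 3 1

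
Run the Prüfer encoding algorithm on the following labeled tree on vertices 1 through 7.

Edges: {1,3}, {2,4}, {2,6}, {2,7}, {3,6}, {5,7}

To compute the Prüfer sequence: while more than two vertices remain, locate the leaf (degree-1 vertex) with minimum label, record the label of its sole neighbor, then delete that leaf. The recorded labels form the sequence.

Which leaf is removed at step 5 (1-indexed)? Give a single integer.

Step 1: current leaves = {1,4,5}. Remove leaf 1 (neighbor: 3).
Step 2: current leaves = {3,4,5}. Remove leaf 3 (neighbor: 6).
Step 3: current leaves = {4,5,6}. Remove leaf 4 (neighbor: 2).
Step 4: current leaves = {5,6}. Remove leaf 5 (neighbor: 7).
Step 5: current leaves = {6,7}. Remove leaf 6 (neighbor: 2).

Answer: 6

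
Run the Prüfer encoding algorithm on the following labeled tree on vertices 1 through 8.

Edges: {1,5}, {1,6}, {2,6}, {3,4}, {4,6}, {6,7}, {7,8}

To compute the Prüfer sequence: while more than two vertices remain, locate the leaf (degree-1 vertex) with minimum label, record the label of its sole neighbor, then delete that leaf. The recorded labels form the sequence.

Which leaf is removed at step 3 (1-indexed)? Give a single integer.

Step 1: current leaves = {2,3,5,8}. Remove leaf 2 (neighbor: 6).
Step 2: current leaves = {3,5,8}. Remove leaf 3 (neighbor: 4).
Step 3: current leaves = {4,5,8}. Remove leaf 4 (neighbor: 6).

Answer: 4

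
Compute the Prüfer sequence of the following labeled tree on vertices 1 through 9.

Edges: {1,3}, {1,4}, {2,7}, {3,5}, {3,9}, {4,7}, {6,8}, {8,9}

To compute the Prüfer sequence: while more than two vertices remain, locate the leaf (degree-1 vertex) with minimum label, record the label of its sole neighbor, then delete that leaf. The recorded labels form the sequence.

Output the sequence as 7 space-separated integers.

Answer: 7 3 8 4 1 3 9

Derivation:
Step 1: leaves = {2,5,6}. Remove smallest leaf 2, emit neighbor 7.
Step 2: leaves = {5,6,7}. Remove smallest leaf 5, emit neighbor 3.
Step 3: leaves = {6,7}. Remove smallest leaf 6, emit neighbor 8.
Step 4: leaves = {7,8}. Remove smallest leaf 7, emit neighbor 4.
Step 5: leaves = {4,8}. Remove smallest leaf 4, emit neighbor 1.
Step 6: leaves = {1,8}. Remove smallest leaf 1, emit neighbor 3.
Step 7: leaves = {3,8}. Remove smallest leaf 3, emit neighbor 9.
Done: 2 vertices remain (8, 9). Sequence = [7 3 8 4 1 3 9]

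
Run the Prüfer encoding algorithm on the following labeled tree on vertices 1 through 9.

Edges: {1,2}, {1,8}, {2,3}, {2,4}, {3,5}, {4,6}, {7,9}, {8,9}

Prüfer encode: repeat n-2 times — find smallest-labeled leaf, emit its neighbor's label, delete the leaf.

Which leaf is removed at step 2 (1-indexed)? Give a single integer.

Answer: 3

Derivation:
Step 1: current leaves = {5,6,7}. Remove leaf 5 (neighbor: 3).
Step 2: current leaves = {3,6,7}. Remove leaf 3 (neighbor: 2).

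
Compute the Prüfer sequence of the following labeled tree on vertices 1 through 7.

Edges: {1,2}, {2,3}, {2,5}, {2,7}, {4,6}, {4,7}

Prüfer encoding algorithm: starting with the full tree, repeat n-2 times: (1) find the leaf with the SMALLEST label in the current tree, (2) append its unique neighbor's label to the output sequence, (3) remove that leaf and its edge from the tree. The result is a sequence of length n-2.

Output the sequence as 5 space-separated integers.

Answer: 2 2 2 7 4

Derivation:
Step 1: leaves = {1,3,5,6}. Remove smallest leaf 1, emit neighbor 2.
Step 2: leaves = {3,5,6}. Remove smallest leaf 3, emit neighbor 2.
Step 3: leaves = {5,6}. Remove smallest leaf 5, emit neighbor 2.
Step 4: leaves = {2,6}. Remove smallest leaf 2, emit neighbor 7.
Step 5: leaves = {6,7}. Remove smallest leaf 6, emit neighbor 4.
Done: 2 vertices remain (4, 7). Sequence = [2 2 2 7 4]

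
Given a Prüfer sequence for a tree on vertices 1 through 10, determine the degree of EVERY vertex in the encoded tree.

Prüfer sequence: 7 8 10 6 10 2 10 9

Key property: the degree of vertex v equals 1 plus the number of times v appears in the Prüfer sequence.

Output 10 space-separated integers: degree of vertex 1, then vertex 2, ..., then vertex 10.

Answer: 1 2 1 1 1 2 2 2 2 4

Derivation:
p_1 = 7: count[7] becomes 1
p_2 = 8: count[8] becomes 1
p_3 = 10: count[10] becomes 1
p_4 = 6: count[6] becomes 1
p_5 = 10: count[10] becomes 2
p_6 = 2: count[2] becomes 1
p_7 = 10: count[10] becomes 3
p_8 = 9: count[9] becomes 1
Degrees (1 + count): deg[1]=1+0=1, deg[2]=1+1=2, deg[3]=1+0=1, deg[4]=1+0=1, deg[5]=1+0=1, deg[6]=1+1=2, deg[7]=1+1=2, deg[8]=1+1=2, deg[9]=1+1=2, deg[10]=1+3=4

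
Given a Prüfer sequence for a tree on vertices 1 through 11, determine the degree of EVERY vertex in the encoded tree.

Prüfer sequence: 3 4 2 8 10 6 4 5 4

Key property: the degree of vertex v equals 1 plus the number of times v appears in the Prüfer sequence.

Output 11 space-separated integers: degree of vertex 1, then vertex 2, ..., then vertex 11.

Answer: 1 2 2 4 2 2 1 2 1 2 1

Derivation:
p_1 = 3: count[3] becomes 1
p_2 = 4: count[4] becomes 1
p_3 = 2: count[2] becomes 1
p_4 = 8: count[8] becomes 1
p_5 = 10: count[10] becomes 1
p_6 = 6: count[6] becomes 1
p_7 = 4: count[4] becomes 2
p_8 = 5: count[5] becomes 1
p_9 = 4: count[4] becomes 3
Degrees (1 + count): deg[1]=1+0=1, deg[2]=1+1=2, deg[3]=1+1=2, deg[4]=1+3=4, deg[5]=1+1=2, deg[6]=1+1=2, deg[7]=1+0=1, deg[8]=1+1=2, deg[9]=1+0=1, deg[10]=1+1=2, deg[11]=1+0=1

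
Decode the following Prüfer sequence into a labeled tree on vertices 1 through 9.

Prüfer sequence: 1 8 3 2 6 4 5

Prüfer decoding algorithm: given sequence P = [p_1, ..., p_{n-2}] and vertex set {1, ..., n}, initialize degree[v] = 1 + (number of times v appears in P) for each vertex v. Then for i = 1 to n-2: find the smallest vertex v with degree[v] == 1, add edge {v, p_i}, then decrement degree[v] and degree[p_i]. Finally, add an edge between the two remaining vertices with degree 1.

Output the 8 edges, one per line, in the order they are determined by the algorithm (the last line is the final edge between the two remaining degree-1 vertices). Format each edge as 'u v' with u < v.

Answer: 1 7
1 8
3 8
2 3
2 6
4 6
4 5
5 9

Derivation:
Initial degrees: {1:2, 2:2, 3:2, 4:2, 5:2, 6:2, 7:1, 8:2, 9:1}
Step 1: smallest deg-1 vertex = 7, p_1 = 1. Add edge {1,7}. Now deg[7]=0, deg[1]=1.
Step 2: smallest deg-1 vertex = 1, p_2 = 8. Add edge {1,8}. Now deg[1]=0, deg[8]=1.
Step 3: smallest deg-1 vertex = 8, p_3 = 3. Add edge {3,8}. Now deg[8]=0, deg[3]=1.
Step 4: smallest deg-1 vertex = 3, p_4 = 2. Add edge {2,3}. Now deg[3]=0, deg[2]=1.
Step 5: smallest deg-1 vertex = 2, p_5 = 6. Add edge {2,6}. Now deg[2]=0, deg[6]=1.
Step 6: smallest deg-1 vertex = 6, p_6 = 4. Add edge {4,6}. Now deg[6]=0, deg[4]=1.
Step 7: smallest deg-1 vertex = 4, p_7 = 5. Add edge {4,5}. Now deg[4]=0, deg[5]=1.
Final: two remaining deg-1 vertices are 5, 9. Add edge {5,9}.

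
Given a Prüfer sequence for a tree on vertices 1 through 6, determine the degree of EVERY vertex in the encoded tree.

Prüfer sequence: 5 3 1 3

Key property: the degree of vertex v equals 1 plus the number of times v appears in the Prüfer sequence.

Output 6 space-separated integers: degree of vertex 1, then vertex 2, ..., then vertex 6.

p_1 = 5: count[5] becomes 1
p_2 = 3: count[3] becomes 1
p_3 = 1: count[1] becomes 1
p_4 = 3: count[3] becomes 2
Degrees (1 + count): deg[1]=1+1=2, deg[2]=1+0=1, deg[3]=1+2=3, deg[4]=1+0=1, deg[5]=1+1=2, deg[6]=1+0=1

Answer: 2 1 3 1 2 1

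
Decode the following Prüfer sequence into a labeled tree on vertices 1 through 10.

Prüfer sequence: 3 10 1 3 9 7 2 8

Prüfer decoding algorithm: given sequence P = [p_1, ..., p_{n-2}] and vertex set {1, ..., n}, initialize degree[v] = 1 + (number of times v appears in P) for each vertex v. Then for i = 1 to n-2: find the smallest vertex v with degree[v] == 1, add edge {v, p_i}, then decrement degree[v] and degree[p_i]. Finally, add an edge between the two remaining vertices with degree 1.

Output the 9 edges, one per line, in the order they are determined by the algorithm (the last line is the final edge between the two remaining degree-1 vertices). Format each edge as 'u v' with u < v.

Answer: 3 4
5 10
1 6
1 3
3 9
7 9
2 7
2 8
8 10

Derivation:
Initial degrees: {1:2, 2:2, 3:3, 4:1, 5:1, 6:1, 7:2, 8:2, 9:2, 10:2}
Step 1: smallest deg-1 vertex = 4, p_1 = 3. Add edge {3,4}. Now deg[4]=0, deg[3]=2.
Step 2: smallest deg-1 vertex = 5, p_2 = 10. Add edge {5,10}. Now deg[5]=0, deg[10]=1.
Step 3: smallest deg-1 vertex = 6, p_3 = 1. Add edge {1,6}. Now deg[6]=0, deg[1]=1.
Step 4: smallest deg-1 vertex = 1, p_4 = 3. Add edge {1,3}. Now deg[1]=0, deg[3]=1.
Step 5: smallest deg-1 vertex = 3, p_5 = 9. Add edge {3,9}. Now deg[3]=0, deg[9]=1.
Step 6: smallest deg-1 vertex = 9, p_6 = 7. Add edge {7,9}. Now deg[9]=0, deg[7]=1.
Step 7: smallest deg-1 vertex = 7, p_7 = 2. Add edge {2,7}. Now deg[7]=0, deg[2]=1.
Step 8: smallest deg-1 vertex = 2, p_8 = 8. Add edge {2,8}. Now deg[2]=0, deg[8]=1.
Final: two remaining deg-1 vertices are 8, 10. Add edge {8,10}.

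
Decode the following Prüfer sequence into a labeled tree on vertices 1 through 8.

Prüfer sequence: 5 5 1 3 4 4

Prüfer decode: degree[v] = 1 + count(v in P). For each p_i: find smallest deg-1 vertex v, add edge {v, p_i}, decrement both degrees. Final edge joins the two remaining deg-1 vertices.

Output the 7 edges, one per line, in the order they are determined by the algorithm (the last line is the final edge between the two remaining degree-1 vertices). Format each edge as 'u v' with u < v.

Initial degrees: {1:2, 2:1, 3:2, 4:3, 5:3, 6:1, 7:1, 8:1}
Step 1: smallest deg-1 vertex = 2, p_1 = 5. Add edge {2,5}. Now deg[2]=0, deg[5]=2.
Step 2: smallest deg-1 vertex = 6, p_2 = 5. Add edge {5,6}. Now deg[6]=0, deg[5]=1.
Step 3: smallest deg-1 vertex = 5, p_3 = 1. Add edge {1,5}. Now deg[5]=0, deg[1]=1.
Step 4: smallest deg-1 vertex = 1, p_4 = 3. Add edge {1,3}. Now deg[1]=0, deg[3]=1.
Step 5: smallest deg-1 vertex = 3, p_5 = 4. Add edge {3,4}. Now deg[3]=0, deg[4]=2.
Step 6: smallest deg-1 vertex = 7, p_6 = 4. Add edge {4,7}. Now deg[7]=0, deg[4]=1.
Final: two remaining deg-1 vertices are 4, 8. Add edge {4,8}.

Answer: 2 5
5 6
1 5
1 3
3 4
4 7
4 8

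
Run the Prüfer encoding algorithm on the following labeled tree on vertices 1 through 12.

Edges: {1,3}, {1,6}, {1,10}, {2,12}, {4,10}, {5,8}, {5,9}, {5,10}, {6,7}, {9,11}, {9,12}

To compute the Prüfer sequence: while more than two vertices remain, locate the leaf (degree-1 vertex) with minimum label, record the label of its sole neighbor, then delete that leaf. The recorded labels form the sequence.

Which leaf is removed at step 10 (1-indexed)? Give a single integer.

Step 1: current leaves = {2,3,4,7,8,11}. Remove leaf 2 (neighbor: 12).
Step 2: current leaves = {3,4,7,8,11,12}. Remove leaf 3 (neighbor: 1).
Step 3: current leaves = {4,7,8,11,12}. Remove leaf 4 (neighbor: 10).
Step 4: current leaves = {7,8,11,12}. Remove leaf 7 (neighbor: 6).
Step 5: current leaves = {6,8,11,12}. Remove leaf 6 (neighbor: 1).
Step 6: current leaves = {1,8,11,12}. Remove leaf 1 (neighbor: 10).
Step 7: current leaves = {8,10,11,12}. Remove leaf 8 (neighbor: 5).
Step 8: current leaves = {10,11,12}. Remove leaf 10 (neighbor: 5).
Step 9: current leaves = {5,11,12}. Remove leaf 5 (neighbor: 9).
Step 10: current leaves = {11,12}. Remove leaf 11 (neighbor: 9).

Answer: 11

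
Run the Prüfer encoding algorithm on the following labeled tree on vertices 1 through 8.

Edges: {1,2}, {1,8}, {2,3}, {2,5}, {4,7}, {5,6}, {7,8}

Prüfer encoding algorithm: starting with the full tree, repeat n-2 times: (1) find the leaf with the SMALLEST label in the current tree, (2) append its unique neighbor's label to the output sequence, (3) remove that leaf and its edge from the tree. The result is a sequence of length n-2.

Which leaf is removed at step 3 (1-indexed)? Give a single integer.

Answer: 6

Derivation:
Step 1: current leaves = {3,4,6}. Remove leaf 3 (neighbor: 2).
Step 2: current leaves = {4,6}. Remove leaf 4 (neighbor: 7).
Step 3: current leaves = {6,7}. Remove leaf 6 (neighbor: 5).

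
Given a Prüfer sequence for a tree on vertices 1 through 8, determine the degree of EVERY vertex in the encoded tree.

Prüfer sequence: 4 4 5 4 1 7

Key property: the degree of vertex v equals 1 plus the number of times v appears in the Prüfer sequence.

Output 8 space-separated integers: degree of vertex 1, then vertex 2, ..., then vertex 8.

p_1 = 4: count[4] becomes 1
p_2 = 4: count[4] becomes 2
p_3 = 5: count[5] becomes 1
p_4 = 4: count[4] becomes 3
p_5 = 1: count[1] becomes 1
p_6 = 7: count[7] becomes 1
Degrees (1 + count): deg[1]=1+1=2, deg[2]=1+0=1, deg[3]=1+0=1, deg[4]=1+3=4, deg[5]=1+1=2, deg[6]=1+0=1, deg[7]=1+1=2, deg[8]=1+0=1

Answer: 2 1 1 4 2 1 2 1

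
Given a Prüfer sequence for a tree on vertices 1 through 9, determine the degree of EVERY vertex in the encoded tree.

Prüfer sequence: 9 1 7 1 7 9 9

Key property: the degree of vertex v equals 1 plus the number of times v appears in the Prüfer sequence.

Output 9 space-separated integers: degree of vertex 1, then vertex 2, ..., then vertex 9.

p_1 = 9: count[9] becomes 1
p_2 = 1: count[1] becomes 1
p_3 = 7: count[7] becomes 1
p_4 = 1: count[1] becomes 2
p_5 = 7: count[7] becomes 2
p_6 = 9: count[9] becomes 2
p_7 = 9: count[9] becomes 3
Degrees (1 + count): deg[1]=1+2=3, deg[2]=1+0=1, deg[3]=1+0=1, deg[4]=1+0=1, deg[5]=1+0=1, deg[6]=1+0=1, deg[7]=1+2=3, deg[8]=1+0=1, deg[9]=1+3=4

Answer: 3 1 1 1 1 1 3 1 4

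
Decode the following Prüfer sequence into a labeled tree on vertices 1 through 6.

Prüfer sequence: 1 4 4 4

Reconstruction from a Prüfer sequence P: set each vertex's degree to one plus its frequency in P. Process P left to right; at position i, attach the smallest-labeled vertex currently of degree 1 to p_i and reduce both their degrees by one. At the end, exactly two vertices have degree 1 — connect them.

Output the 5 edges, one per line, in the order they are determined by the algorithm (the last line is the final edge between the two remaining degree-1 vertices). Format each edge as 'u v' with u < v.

Answer: 1 2
1 4
3 4
4 5
4 6

Derivation:
Initial degrees: {1:2, 2:1, 3:1, 4:4, 5:1, 6:1}
Step 1: smallest deg-1 vertex = 2, p_1 = 1. Add edge {1,2}. Now deg[2]=0, deg[1]=1.
Step 2: smallest deg-1 vertex = 1, p_2 = 4. Add edge {1,4}. Now deg[1]=0, deg[4]=3.
Step 3: smallest deg-1 vertex = 3, p_3 = 4. Add edge {3,4}. Now deg[3]=0, deg[4]=2.
Step 4: smallest deg-1 vertex = 5, p_4 = 4. Add edge {4,5}. Now deg[5]=0, deg[4]=1.
Final: two remaining deg-1 vertices are 4, 6. Add edge {4,6}.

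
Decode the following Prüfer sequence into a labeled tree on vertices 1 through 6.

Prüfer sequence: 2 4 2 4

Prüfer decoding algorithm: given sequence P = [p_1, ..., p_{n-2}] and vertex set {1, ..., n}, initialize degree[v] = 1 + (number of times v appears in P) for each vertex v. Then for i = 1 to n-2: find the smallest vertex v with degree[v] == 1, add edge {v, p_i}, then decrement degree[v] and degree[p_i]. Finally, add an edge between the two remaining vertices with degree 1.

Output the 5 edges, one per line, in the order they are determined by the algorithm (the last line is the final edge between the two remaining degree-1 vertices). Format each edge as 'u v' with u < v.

Initial degrees: {1:1, 2:3, 3:1, 4:3, 5:1, 6:1}
Step 1: smallest deg-1 vertex = 1, p_1 = 2. Add edge {1,2}. Now deg[1]=0, deg[2]=2.
Step 2: smallest deg-1 vertex = 3, p_2 = 4. Add edge {3,4}. Now deg[3]=0, deg[4]=2.
Step 3: smallest deg-1 vertex = 5, p_3 = 2. Add edge {2,5}. Now deg[5]=0, deg[2]=1.
Step 4: smallest deg-1 vertex = 2, p_4 = 4. Add edge {2,4}. Now deg[2]=0, deg[4]=1.
Final: two remaining deg-1 vertices are 4, 6. Add edge {4,6}.

Answer: 1 2
3 4
2 5
2 4
4 6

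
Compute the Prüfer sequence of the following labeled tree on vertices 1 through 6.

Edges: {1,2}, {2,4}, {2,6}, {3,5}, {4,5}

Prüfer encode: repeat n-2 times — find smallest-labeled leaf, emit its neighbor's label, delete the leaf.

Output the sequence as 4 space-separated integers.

Step 1: leaves = {1,3,6}. Remove smallest leaf 1, emit neighbor 2.
Step 2: leaves = {3,6}. Remove smallest leaf 3, emit neighbor 5.
Step 3: leaves = {5,6}. Remove smallest leaf 5, emit neighbor 4.
Step 4: leaves = {4,6}. Remove smallest leaf 4, emit neighbor 2.
Done: 2 vertices remain (2, 6). Sequence = [2 5 4 2]

Answer: 2 5 4 2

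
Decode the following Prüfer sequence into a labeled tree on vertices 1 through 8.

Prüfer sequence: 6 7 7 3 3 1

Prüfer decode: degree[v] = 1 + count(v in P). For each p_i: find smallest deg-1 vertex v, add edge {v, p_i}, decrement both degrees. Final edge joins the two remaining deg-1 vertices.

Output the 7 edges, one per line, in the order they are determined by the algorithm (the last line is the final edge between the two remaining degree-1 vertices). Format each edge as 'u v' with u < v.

Answer: 2 6
4 7
5 7
3 6
3 7
1 3
1 8

Derivation:
Initial degrees: {1:2, 2:1, 3:3, 4:1, 5:1, 6:2, 7:3, 8:1}
Step 1: smallest deg-1 vertex = 2, p_1 = 6. Add edge {2,6}. Now deg[2]=0, deg[6]=1.
Step 2: smallest deg-1 vertex = 4, p_2 = 7. Add edge {4,7}. Now deg[4]=0, deg[7]=2.
Step 3: smallest deg-1 vertex = 5, p_3 = 7. Add edge {5,7}. Now deg[5]=0, deg[7]=1.
Step 4: smallest deg-1 vertex = 6, p_4 = 3. Add edge {3,6}. Now deg[6]=0, deg[3]=2.
Step 5: smallest deg-1 vertex = 7, p_5 = 3. Add edge {3,7}. Now deg[7]=0, deg[3]=1.
Step 6: smallest deg-1 vertex = 3, p_6 = 1. Add edge {1,3}. Now deg[3]=0, deg[1]=1.
Final: two remaining deg-1 vertices are 1, 8. Add edge {1,8}.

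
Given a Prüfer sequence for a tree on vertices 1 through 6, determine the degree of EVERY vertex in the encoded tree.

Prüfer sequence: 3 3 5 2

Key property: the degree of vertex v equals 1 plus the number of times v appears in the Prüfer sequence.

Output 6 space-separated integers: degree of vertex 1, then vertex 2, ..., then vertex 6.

Answer: 1 2 3 1 2 1

Derivation:
p_1 = 3: count[3] becomes 1
p_2 = 3: count[3] becomes 2
p_3 = 5: count[5] becomes 1
p_4 = 2: count[2] becomes 1
Degrees (1 + count): deg[1]=1+0=1, deg[2]=1+1=2, deg[3]=1+2=3, deg[4]=1+0=1, deg[5]=1+1=2, deg[6]=1+0=1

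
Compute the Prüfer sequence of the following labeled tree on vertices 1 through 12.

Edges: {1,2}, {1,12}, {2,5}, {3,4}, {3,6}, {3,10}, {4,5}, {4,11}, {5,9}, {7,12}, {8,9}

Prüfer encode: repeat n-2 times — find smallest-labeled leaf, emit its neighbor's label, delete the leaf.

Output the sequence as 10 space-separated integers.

Answer: 3 12 9 5 3 4 4 5 2 1

Derivation:
Step 1: leaves = {6,7,8,10,11}. Remove smallest leaf 6, emit neighbor 3.
Step 2: leaves = {7,8,10,11}. Remove smallest leaf 7, emit neighbor 12.
Step 3: leaves = {8,10,11,12}. Remove smallest leaf 8, emit neighbor 9.
Step 4: leaves = {9,10,11,12}. Remove smallest leaf 9, emit neighbor 5.
Step 5: leaves = {10,11,12}. Remove smallest leaf 10, emit neighbor 3.
Step 6: leaves = {3,11,12}. Remove smallest leaf 3, emit neighbor 4.
Step 7: leaves = {11,12}. Remove smallest leaf 11, emit neighbor 4.
Step 8: leaves = {4,12}. Remove smallest leaf 4, emit neighbor 5.
Step 9: leaves = {5,12}. Remove smallest leaf 5, emit neighbor 2.
Step 10: leaves = {2,12}. Remove smallest leaf 2, emit neighbor 1.
Done: 2 vertices remain (1, 12). Sequence = [3 12 9 5 3 4 4 5 2 1]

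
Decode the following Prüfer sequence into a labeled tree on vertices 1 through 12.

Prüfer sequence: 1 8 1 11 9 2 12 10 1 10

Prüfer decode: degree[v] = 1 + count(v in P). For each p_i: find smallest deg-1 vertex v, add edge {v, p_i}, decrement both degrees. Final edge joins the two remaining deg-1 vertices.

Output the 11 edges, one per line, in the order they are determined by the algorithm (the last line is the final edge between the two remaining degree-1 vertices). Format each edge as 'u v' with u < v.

Initial degrees: {1:4, 2:2, 3:1, 4:1, 5:1, 6:1, 7:1, 8:2, 9:2, 10:3, 11:2, 12:2}
Step 1: smallest deg-1 vertex = 3, p_1 = 1. Add edge {1,3}. Now deg[3]=0, deg[1]=3.
Step 2: smallest deg-1 vertex = 4, p_2 = 8. Add edge {4,8}. Now deg[4]=0, deg[8]=1.
Step 3: smallest deg-1 vertex = 5, p_3 = 1. Add edge {1,5}. Now deg[5]=0, deg[1]=2.
Step 4: smallest deg-1 vertex = 6, p_4 = 11. Add edge {6,11}. Now deg[6]=0, deg[11]=1.
Step 5: smallest deg-1 vertex = 7, p_5 = 9. Add edge {7,9}. Now deg[7]=0, deg[9]=1.
Step 6: smallest deg-1 vertex = 8, p_6 = 2. Add edge {2,8}. Now deg[8]=0, deg[2]=1.
Step 7: smallest deg-1 vertex = 2, p_7 = 12. Add edge {2,12}. Now deg[2]=0, deg[12]=1.
Step 8: smallest deg-1 vertex = 9, p_8 = 10. Add edge {9,10}. Now deg[9]=0, deg[10]=2.
Step 9: smallest deg-1 vertex = 11, p_9 = 1. Add edge {1,11}. Now deg[11]=0, deg[1]=1.
Step 10: smallest deg-1 vertex = 1, p_10 = 10. Add edge {1,10}. Now deg[1]=0, deg[10]=1.
Final: two remaining deg-1 vertices are 10, 12. Add edge {10,12}.

Answer: 1 3
4 8
1 5
6 11
7 9
2 8
2 12
9 10
1 11
1 10
10 12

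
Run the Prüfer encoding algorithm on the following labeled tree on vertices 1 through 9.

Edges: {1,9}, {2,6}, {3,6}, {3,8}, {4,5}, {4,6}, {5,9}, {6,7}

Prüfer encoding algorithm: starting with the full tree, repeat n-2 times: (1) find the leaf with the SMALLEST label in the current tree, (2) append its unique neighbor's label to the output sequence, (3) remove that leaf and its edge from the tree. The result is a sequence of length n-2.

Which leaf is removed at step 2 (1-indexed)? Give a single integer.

Step 1: current leaves = {1,2,7,8}. Remove leaf 1 (neighbor: 9).
Step 2: current leaves = {2,7,8,9}. Remove leaf 2 (neighbor: 6).

Answer: 2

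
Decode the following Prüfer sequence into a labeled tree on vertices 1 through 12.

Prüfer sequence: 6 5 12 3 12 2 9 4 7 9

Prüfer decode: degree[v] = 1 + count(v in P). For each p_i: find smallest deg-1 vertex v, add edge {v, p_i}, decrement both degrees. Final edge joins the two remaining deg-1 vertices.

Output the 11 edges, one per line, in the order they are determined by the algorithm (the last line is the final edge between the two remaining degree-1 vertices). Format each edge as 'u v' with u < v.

Answer: 1 6
5 6
5 12
3 8
3 12
2 10
2 9
4 11
4 7
7 9
9 12

Derivation:
Initial degrees: {1:1, 2:2, 3:2, 4:2, 5:2, 6:2, 7:2, 8:1, 9:3, 10:1, 11:1, 12:3}
Step 1: smallest deg-1 vertex = 1, p_1 = 6. Add edge {1,6}. Now deg[1]=0, deg[6]=1.
Step 2: smallest deg-1 vertex = 6, p_2 = 5. Add edge {5,6}. Now deg[6]=0, deg[5]=1.
Step 3: smallest deg-1 vertex = 5, p_3 = 12. Add edge {5,12}. Now deg[5]=0, deg[12]=2.
Step 4: smallest deg-1 vertex = 8, p_4 = 3. Add edge {3,8}. Now deg[8]=0, deg[3]=1.
Step 5: smallest deg-1 vertex = 3, p_5 = 12. Add edge {3,12}. Now deg[3]=0, deg[12]=1.
Step 6: smallest deg-1 vertex = 10, p_6 = 2. Add edge {2,10}. Now deg[10]=0, deg[2]=1.
Step 7: smallest deg-1 vertex = 2, p_7 = 9. Add edge {2,9}. Now deg[2]=0, deg[9]=2.
Step 8: smallest deg-1 vertex = 11, p_8 = 4. Add edge {4,11}. Now deg[11]=0, deg[4]=1.
Step 9: smallest deg-1 vertex = 4, p_9 = 7. Add edge {4,7}. Now deg[4]=0, deg[7]=1.
Step 10: smallest deg-1 vertex = 7, p_10 = 9. Add edge {7,9}. Now deg[7]=0, deg[9]=1.
Final: two remaining deg-1 vertices are 9, 12. Add edge {9,12}.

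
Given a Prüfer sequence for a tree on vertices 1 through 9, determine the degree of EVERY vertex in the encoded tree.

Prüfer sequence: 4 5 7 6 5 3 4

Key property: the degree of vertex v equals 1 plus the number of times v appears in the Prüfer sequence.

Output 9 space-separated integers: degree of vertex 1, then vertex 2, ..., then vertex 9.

Answer: 1 1 2 3 3 2 2 1 1

Derivation:
p_1 = 4: count[4] becomes 1
p_2 = 5: count[5] becomes 1
p_3 = 7: count[7] becomes 1
p_4 = 6: count[6] becomes 1
p_5 = 5: count[5] becomes 2
p_6 = 3: count[3] becomes 1
p_7 = 4: count[4] becomes 2
Degrees (1 + count): deg[1]=1+0=1, deg[2]=1+0=1, deg[3]=1+1=2, deg[4]=1+2=3, deg[5]=1+2=3, deg[6]=1+1=2, deg[7]=1+1=2, deg[8]=1+0=1, deg[9]=1+0=1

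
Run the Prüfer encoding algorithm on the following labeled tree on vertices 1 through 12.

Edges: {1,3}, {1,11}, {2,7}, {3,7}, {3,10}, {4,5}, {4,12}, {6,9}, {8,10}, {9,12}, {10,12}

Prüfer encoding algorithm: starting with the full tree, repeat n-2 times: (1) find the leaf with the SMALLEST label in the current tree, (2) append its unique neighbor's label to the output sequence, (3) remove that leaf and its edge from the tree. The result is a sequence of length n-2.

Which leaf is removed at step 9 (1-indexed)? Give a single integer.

Step 1: current leaves = {2,5,6,8,11}. Remove leaf 2 (neighbor: 7).
Step 2: current leaves = {5,6,7,8,11}. Remove leaf 5 (neighbor: 4).
Step 3: current leaves = {4,6,7,8,11}. Remove leaf 4 (neighbor: 12).
Step 4: current leaves = {6,7,8,11}. Remove leaf 6 (neighbor: 9).
Step 5: current leaves = {7,8,9,11}. Remove leaf 7 (neighbor: 3).
Step 6: current leaves = {8,9,11}. Remove leaf 8 (neighbor: 10).
Step 7: current leaves = {9,11}. Remove leaf 9 (neighbor: 12).
Step 8: current leaves = {11,12}. Remove leaf 11 (neighbor: 1).
Step 9: current leaves = {1,12}. Remove leaf 1 (neighbor: 3).

Answer: 1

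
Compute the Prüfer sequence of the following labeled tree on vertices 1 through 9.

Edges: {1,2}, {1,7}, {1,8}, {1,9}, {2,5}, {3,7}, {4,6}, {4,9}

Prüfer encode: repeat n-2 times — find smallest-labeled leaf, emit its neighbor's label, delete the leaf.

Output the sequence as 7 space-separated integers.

Step 1: leaves = {3,5,6,8}. Remove smallest leaf 3, emit neighbor 7.
Step 2: leaves = {5,6,7,8}. Remove smallest leaf 5, emit neighbor 2.
Step 3: leaves = {2,6,7,8}. Remove smallest leaf 2, emit neighbor 1.
Step 4: leaves = {6,7,8}. Remove smallest leaf 6, emit neighbor 4.
Step 5: leaves = {4,7,8}. Remove smallest leaf 4, emit neighbor 9.
Step 6: leaves = {7,8,9}. Remove smallest leaf 7, emit neighbor 1.
Step 7: leaves = {8,9}. Remove smallest leaf 8, emit neighbor 1.
Done: 2 vertices remain (1, 9). Sequence = [7 2 1 4 9 1 1]

Answer: 7 2 1 4 9 1 1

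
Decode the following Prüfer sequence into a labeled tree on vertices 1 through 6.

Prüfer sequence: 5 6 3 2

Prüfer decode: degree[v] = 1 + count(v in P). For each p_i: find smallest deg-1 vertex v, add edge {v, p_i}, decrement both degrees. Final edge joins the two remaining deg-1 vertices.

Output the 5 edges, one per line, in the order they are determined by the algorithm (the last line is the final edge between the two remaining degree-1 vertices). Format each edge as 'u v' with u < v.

Initial degrees: {1:1, 2:2, 3:2, 4:1, 5:2, 6:2}
Step 1: smallest deg-1 vertex = 1, p_1 = 5. Add edge {1,5}. Now deg[1]=0, deg[5]=1.
Step 2: smallest deg-1 vertex = 4, p_2 = 6. Add edge {4,6}. Now deg[4]=0, deg[6]=1.
Step 3: smallest deg-1 vertex = 5, p_3 = 3. Add edge {3,5}. Now deg[5]=0, deg[3]=1.
Step 4: smallest deg-1 vertex = 3, p_4 = 2. Add edge {2,3}. Now deg[3]=0, deg[2]=1.
Final: two remaining deg-1 vertices are 2, 6. Add edge {2,6}.

Answer: 1 5
4 6
3 5
2 3
2 6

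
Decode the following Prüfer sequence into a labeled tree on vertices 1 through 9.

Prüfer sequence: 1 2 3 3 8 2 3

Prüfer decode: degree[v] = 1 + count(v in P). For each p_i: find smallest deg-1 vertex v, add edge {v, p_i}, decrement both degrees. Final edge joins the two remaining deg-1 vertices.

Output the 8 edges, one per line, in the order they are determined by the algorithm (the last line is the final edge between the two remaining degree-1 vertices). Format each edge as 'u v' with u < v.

Answer: 1 4
1 2
3 5
3 6
7 8
2 8
2 3
3 9

Derivation:
Initial degrees: {1:2, 2:3, 3:4, 4:1, 5:1, 6:1, 7:1, 8:2, 9:1}
Step 1: smallest deg-1 vertex = 4, p_1 = 1. Add edge {1,4}. Now deg[4]=0, deg[1]=1.
Step 2: smallest deg-1 vertex = 1, p_2 = 2. Add edge {1,2}. Now deg[1]=0, deg[2]=2.
Step 3: smallest deg-1 vertex = 5, p_3 = 3. Add edge {3,5}. Now deg[5]=0, deg[3]=3.
Step 4: smallest deg-1 vertex = 6, p_4 = 3. Add edge {3,6}. Now deg[6]=0, deg[3]=2.
Step 5: smallest deg-1 vertex = 7, p_5 = 8. Add edge {7,8}. Now deg[7]=0, deg[8]=1.
Step 6: smallest deg-1 vertex = 8, p_6 = 2. Add edge {2,8}. Now deg[8]=0, deg[2]=1.
Step 7: smallest deg-1 vertex = 2, p_7 = 3. Add edge {2,3}. Now deg[2]=0, deg[3]=1.
Final: two remaining deg-1 vertices are 3, 9. Add edge {3,9}.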